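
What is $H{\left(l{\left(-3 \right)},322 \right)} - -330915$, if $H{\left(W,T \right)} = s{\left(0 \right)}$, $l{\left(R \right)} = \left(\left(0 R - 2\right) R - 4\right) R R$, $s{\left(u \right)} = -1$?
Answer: $330914$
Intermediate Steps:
$l{\left(R \right)} = R^{2} \left(-4 - 2 R\right)$ ($l{\left(R \right)} = \left(\left(0 - 2\right) R - 4\right) R R = \left(- 2 R - 4\right) R R = \left(-4 - 2 R\right) R R = R \left(-4 - 2 R\right) R = R^{2} \left(-4 - 2 R\right)$)
$H{\left(W,T \right)} = -1$
$H{\left(l{\left(-3 \right)},322 \right)} - -330915 = -1 - -330915 = -1 + 330915 = 330914$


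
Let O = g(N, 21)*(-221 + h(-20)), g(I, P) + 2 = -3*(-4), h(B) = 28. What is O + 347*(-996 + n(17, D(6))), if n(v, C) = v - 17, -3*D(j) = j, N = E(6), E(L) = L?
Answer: -347542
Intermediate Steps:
N = 6
D(j) = -j/3
n(v, C) = -17 + v
g(I, P) = 10 (g(I, P) = -2 - 3*(-4) = -2 + 12 = 10)
O = -1930 (O = 10*(-221 + 28) = 10*(-193) = -1930)
O + 347*(-996 + n(17, D(6))) = -1930 + 347*(-996 + (-17 + 17)) = -1930 + 347*(-996 + 0) = -1930 + 347*(-996) = -1930 - 345612 = -347542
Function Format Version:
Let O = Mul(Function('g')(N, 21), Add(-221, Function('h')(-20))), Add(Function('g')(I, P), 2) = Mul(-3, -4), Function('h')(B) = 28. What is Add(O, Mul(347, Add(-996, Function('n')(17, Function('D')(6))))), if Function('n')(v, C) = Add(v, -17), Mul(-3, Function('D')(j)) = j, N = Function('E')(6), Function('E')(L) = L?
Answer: -347542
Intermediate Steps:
N = 6
Function('D')(j) = Mul(Rational(-1, 3), j)
Function('n')(v, C) = Add(-17, v)
Function('g')(I, P) = 10 (Function('g')(I, P) = Add(-2, Mul(-3, -4)) = Add(-2, 12) = 10)
O = -1930 (O = Mul(10, Add(-221, 28)) = Mul(10, -193) = -1930)
Add(O, Mul(347, Add(-996, Function('n')(17, Function('D')(6))))) = Add(-1930, Mul(347, Add(-996, Add(-17, 17)))) = Add(-1930, Mul(347, Add(-996, 0))) = Add(-1930, Mul(347, -996)) = Add(-1930, -345612) = -347542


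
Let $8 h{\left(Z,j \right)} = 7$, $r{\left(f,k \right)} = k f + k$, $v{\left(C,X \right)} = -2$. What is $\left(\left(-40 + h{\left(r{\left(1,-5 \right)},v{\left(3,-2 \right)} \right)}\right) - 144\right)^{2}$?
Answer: $\frac{2146225}{64} \approx 33535.0$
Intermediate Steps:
$r{\left(f,k \right)} = k + f k$ ($r{\left(f,k \right)} = f k + k = k + f k$)
$h{\left(Z,j \right)} = \frac{7}{8}$ ($h{\left(Z,j \right)} = \frac{1}{8} \cdot 7 = \frac{7}{8}$)
$\left(\left(-40 + h{\left(r{\left(1,-5 \right)},v{\left(3,-2 \right)} \right)}\right) - 144\right)^{2} = \left(\left(-40 + \frac{7}{8}\right) - 144\right)^{2} = \left(- \frac{313}{8} - 144\right)^{2} = \left(- \frac{1465}{8}\right)^{2} = \frac{2146225}{64}$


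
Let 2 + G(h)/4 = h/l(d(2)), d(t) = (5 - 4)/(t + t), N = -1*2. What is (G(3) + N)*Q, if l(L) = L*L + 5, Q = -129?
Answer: 8858/9 ≈ 984.22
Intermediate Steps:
N = -2
d(t) = 1/(2*t)
l(L) = 5 + L**2 (l(L) = L**2 + 5 = 5 + L**2)
G(h) = -8 + 64*h/81 (G(h) = -8 + 4*(h/(5 + ((1/2)/2)**2)) = -8 + 4*(h/(5 + ((1/2)*(1/2))**2)) = -8 + 4*(h/(5 + (1/4)**2)) = -8 + 4*(h/(5 + 1/16)) = -8 + 4*(h/(81/16)) = -8 + 4*(h*(16/81)) = -8 + 4*(16*h/81) = -8 + 64*h/81)
(G(3) + N)*Q = ((-8 + (64/81)*3) - 2)*(-129) = ((-8 + 64/27) - 2)*(-129) = (-152/27 - 2)*(-129) = -206/27*(-129) = 8858/9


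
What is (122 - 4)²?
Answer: 13924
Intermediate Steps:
(122 - 4)² = 118² = 13924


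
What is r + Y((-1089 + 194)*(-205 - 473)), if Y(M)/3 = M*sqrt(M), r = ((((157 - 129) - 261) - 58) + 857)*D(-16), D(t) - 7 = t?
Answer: -5094 + 1820430*sqrt(606810) ≈ 1.4181e+9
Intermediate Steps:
D(t) = 7 + t
r = -5094 (r = ((((157 - 129) - 261) - 58) + 857)*(7 - 16) = (((28 - 261) - 58) + 857)*(-9) = ((-233 - 58) + 857)*(-9) = (-291 + 857)*(-9) = 566*(-9) = -5094)
Y(M) = 3*M**(3/2) (Y(M) = 3*(M*sqrt(M)) = 3*M**(3/2))
r + Y((-1089 + 194)*(-205 - 473)) = -5094 + 3*((-1089 + 194)*(-205 - 473))**(3/2) = -5094 + 3*(-895*(-678))**(3/2) = -5094 + 3*606810**(3/2) = -5094 + 3*(606810*sqrt(606810)) = -5094 + 1820430*sqrt(606810)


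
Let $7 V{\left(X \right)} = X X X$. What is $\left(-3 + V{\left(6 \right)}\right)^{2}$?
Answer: $\frac{38025}{49} \approx 776.02$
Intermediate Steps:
$V{\left(X \right)} = \frac{X^{3}}{7}$ ($V{\left(X \right)} = \frac{X X X}{7} = \frac{X^{2} X}{7} = \frac{X^{3}}{7}$)
$\left(-3 + V{\left(6 \right)}\right)^{2} = \left(-3 + \frac{6^{3}}{7}\right)^{2} = \left(-3 + \frac{1}{7} \cdot 216\right)^{2} = \left(-3 + \frac{216}{7}\right)^{2} = \left(\frac{195}{7}\right)^{2} = \frac{38025}{49}$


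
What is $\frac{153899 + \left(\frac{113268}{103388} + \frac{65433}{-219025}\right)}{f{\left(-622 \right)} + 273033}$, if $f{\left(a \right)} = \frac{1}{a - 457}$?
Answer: $\frac{940076774110921421}{1667786353883690050} \approx 0.56367$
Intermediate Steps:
$f{\left(a \right)} = \frac{1}{-457 + a}$
$\frac{153899 + \left(\frac{113268}{103388} + \frac{65433}{-219025}\right)}{f{\left(-622 \right)} + 273033} = \frac{153899 + \left(\frac{113268}{103388} + \frac{65433}{-219025}\right)}{\frac{1}{-457 - 622} + 273033} = \frac{153899 + \left(113268 \cdot \frac{1}{103388} + 65433 \left(- \frac{1}{219025}\right)\right)}{\frac{1}{-1079} + 273033} = \frac{153899 + \left(\frac{28317}{25847} - \frac{65433}{219025}\right)}{- \frac{1}{1079} + 273033} = \frac{153899 + \frac{4510884174}{5661139175}}{\frac{294602606}{1079}} = \frac{871248168777499}{5661139175} \cdot \frac{1079}{294602606} = \frac{940076774110921421}{1667786353883690050}$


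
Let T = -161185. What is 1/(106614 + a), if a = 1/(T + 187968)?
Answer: 26783/2855442763 ≈ 9.3796e-6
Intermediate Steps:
a = 1/26783 (a = 1/(-161185 + 187968) = 1/26783 ≈ 3.7337e-5)
1/(106614 + a) = 1/(106614 + 1/26783) = 1/(2855442763/26783) = 26783/2855442763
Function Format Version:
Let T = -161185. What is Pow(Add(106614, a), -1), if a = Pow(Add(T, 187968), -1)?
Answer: Rational(26783, 2855442763) ≈ 9.3796e-6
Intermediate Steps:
a = Rational(1, 26783) (a = Pow(Add(-161185, 187968), -1) = Pow(26783, -1) = Rational(1, 26783) ≈ 3.7337e-5)
Pow(Add(106614, a), -1) = Pow(Add(106614, Rational(1, 26783)), -1) = Pow(Rational(2855442763, 26783), -1) = Rational(26783, 2855442763)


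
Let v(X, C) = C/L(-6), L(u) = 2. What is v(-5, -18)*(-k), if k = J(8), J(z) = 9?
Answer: 81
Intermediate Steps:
k = 9
v(X, C) = C/2
v(-5, -18)*(-k) = ((1/2)*(-18))*(-1*9) = -9*(-9) = 81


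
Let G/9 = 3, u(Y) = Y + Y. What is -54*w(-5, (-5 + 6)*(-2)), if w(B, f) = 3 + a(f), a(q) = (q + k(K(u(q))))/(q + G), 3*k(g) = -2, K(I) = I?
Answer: -3906/25 ≈ -156.24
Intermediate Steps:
u(Y) = 2*Y
G = 27 (G = 9*3 = 27)
k(g) = -⅔ (k(g) = (⅓)*(-2) = -⅔)
a(q) = (-⅔ + q)/(27 + q) (a(q) = (q - ⅔)/(q + 27) = (-⅔ + q)/(27 + q))
w(B, f) = 3 + (-⅔ + f)/(27 + f)
-54*w(-5, (-5 + 6)*(-2)) = -18*(241 + 12*((-5 + 6)*(-2)))/(27 + (-5 + 6)*(-2)) = -18*(241 + 12*(1*(-2)))/(27 + 1*(-2)) = -18*(241 + 12*(-2))/(27 - 2) = -18*(241 - 24)/25 = -18*217/25 = -54*217/75 = -3906/25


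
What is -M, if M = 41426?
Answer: -41426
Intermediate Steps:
-M = -1*41426 = -41426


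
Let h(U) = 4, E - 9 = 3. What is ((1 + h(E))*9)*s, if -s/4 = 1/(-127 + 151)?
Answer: -15/2 ≈ -7.5000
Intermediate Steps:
E = 12 (E = 9 + 3 = 12)
s = -⅙ (s = -4/(-127 + 151) = -4/24 = -4*1/24 = -⅙ ≈ -0.16667)
((1 + h(E))*9)*s = ((1 + 4)*9)*(-⅙) = (5*9)*(-⅙) = 45*(-⅙) = -15/2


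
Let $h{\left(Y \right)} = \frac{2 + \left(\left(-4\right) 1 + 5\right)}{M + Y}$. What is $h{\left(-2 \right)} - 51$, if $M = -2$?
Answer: $- \frac{207}{4} \approx -51.75$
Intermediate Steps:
$h{\left(Y \right)} = \frac{3}{-2 + Y}$ ($h{\left(Y \right)} = \frac{2 + \left(\left(-4\right) 1 + 5\right)}{-2 + Y} = \frac{2 + \left(-4 + 5\right)}{-2 + Y} = \frac{2 + 1}{-2 + Y} = \frac{3}{-2 + Y}$)
$h{\left(-2 \right)} - 51 = \frac{3}{-2 - 2} - 51 = \frac{3}{-4} + \left(-81 + 30\right) = 3 \left(- \frac{1}{4}\right) - 51 = - \frac{3}{4} - 51 = - \frac{207}{4}$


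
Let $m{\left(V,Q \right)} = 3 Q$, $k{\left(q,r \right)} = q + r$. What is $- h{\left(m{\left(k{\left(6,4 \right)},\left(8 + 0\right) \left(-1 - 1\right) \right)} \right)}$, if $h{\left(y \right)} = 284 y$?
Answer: $13632$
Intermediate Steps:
$- h{\left(m{\left(k{\left(6,4 \right)},\left(8 + 0\right) \left(-1 - 1\right) \right)} \right)} = - 284 \cdot 3 \left(8 + 0\right) \left(-1 - 1\right) = - 284 \cdot 3 \cdot 8 \left(-2\right) = - 284 \cdot 3 \left(-16\right) = - 284 \left(-48\right) = \left(-1\right) \left(-13632\right) = 13632$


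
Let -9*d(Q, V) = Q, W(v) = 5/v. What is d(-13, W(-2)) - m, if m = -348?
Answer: 3145/9 ≈ 349.44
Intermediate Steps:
d(Q, V) = -Q/9
d(-13, W(-2)) - m = -⅑*(-13) - 1*(-348) = 13/9 + 348 = 3145/9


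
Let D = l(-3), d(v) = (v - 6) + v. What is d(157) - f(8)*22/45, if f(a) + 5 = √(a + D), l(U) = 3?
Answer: 2794/9 - 22*√11/45 ≈ 308.82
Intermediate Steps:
d(v) = -6 + 2*v (d(v) = (-6 + v) + v = -6 + 2*v)
D = 3
f(a) = -5 + √(3 + a) (f(a) = -5 + √(a + 3) = -5 + √(3 + a))
d(157) - f(8)*22/45 = (-6 + 2*157) - (-5 + √(3 + 8))*22/45 = (-6 + 314) - (-5 + √11)*22*(1/45) = 308 - (-5 + √11)*22/45 = 308 - (-22/9 + 22*√11/45) = 308 + (22/9 - 22*√11/45) = 2794/9 - 22*√11/45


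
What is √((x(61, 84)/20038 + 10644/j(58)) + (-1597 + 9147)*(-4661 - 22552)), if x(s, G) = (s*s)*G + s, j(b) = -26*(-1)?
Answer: I*√13941770330414291066/260494 ≈ 14334.0*I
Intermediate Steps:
j(b) = 26
x(s, G) = s + G*s² (x(s, G) = s²*G + s = G*s² + s = s + G*s²)
√((x(61, 84)/20038 + 10644/j(58)) + (-1597 + 9147)*(-4661 - 22552)) = √(((61*(1 + 84*61))/20038 + 10644/26) + (-1597 + 9147)*(-4661 - 22552)) = √(((61*(1 + 5124))*(1/20038) + 10644*(1/26)) + 7550*(-27213)) = √(((61*5125)*(1/20038) + 5322/13) - 205458150) = √((312625*(1/20038) + 5322/13) - 205458150) = √((312625/20038 + 5322/13) - 205458150) = √(110706361/260494 - 205458150) = √(-53520504619739/260494) = I*√13941770330414291066/260494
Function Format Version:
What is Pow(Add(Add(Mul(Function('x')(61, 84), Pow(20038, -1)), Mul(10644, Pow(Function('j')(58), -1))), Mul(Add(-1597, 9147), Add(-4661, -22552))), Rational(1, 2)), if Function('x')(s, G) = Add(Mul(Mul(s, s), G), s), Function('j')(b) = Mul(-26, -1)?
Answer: Mul(Rational(1, 260494), I, Pow(13941770330414291066, Rational(1, 2))) ≈ Mul(14334., I)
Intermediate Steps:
Function('j')(b) = 26
Function('x')(s, G) = Add(s, Mul(G, Pow(s, 2))) (Function('x')(s, G) = Add(Mul(Pow(s, 2), G), s) = Add(Mul(G, Pow(s, 2)), s) = Add(s, Mul(G, Pow(s, 2))))
Pow(Add(Add(Mul(Function('x')(61, 84), Pow(20038, -1)), Mul(10644, Pow(Function('j')(58), -1))), Mul(Add(-1597, 9147), Add(-4661, -22552))), Rational(1, 2)) = Pow(Add(Add(Mul(Mul(61, Add(1, Mul(84, 61))), Pow(20038, -1)), Mul(10644, Pow(26, -1))), Mul(Add(-1597, 9147), Add(-4661, -22552))), Rational(1, 2)) = Pow(Add(Add(Mul(Mul(61, Add(1, 5124)), Rational(1, 20038)), Mul(10644, Rational(1, 26))), Mul(7550, -27213)), Rational(1, 2)) = Pow(Add(Add(Mul(Mul(61, 5125), Rational(1, 20038)), Rational(5322, 13)), -205458150), Rational(1, 2)) = Pow(Add(Add(Mul(312625, Rational(1, 20038)), Rational(5322, 13)), -205458150), Rational(1, 2)) = Pow(Add(Add(Rational(312625, 20038), Rational(5322, 13)), -205458150), Rational(1, 2)) = Pow(Add(Rational(110706361, 260494), -205458150), Rational(1, 2)) = Pow(Rational(-53520504619739, 260494), Rational(1, 2)) = Mul(Rational(1, 260494), I, Pow(13941770330414291066, Rational(1, 2)))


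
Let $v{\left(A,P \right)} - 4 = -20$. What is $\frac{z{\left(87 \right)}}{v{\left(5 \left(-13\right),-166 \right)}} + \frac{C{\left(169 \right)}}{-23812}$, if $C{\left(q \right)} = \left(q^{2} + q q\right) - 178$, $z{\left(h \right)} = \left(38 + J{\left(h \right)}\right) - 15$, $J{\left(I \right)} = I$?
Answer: $- \frac{441303}{47624} \approx -9.2664$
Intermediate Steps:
$z{\left(h \right)} = 23 + h$ ($z{\left(h \right)} = \left(38 + h\right) - 15 = 23 + h$)
$v{\left(A,P \right)} = -16$ ($v{\left(A,P \right)} = 4 - 20 = -16$)
$C{\left(q \right)} = -178 + 2 q^{2}$ ($C{\left(q \right)} = \left(q^{2} + q^{2}\right) - 178 = 2 q^{2} - 178 = -178 + 2 q^{2}$)
$\frac{z{\left(87 \right)}}{v{\left(5 \left(-13\right),-166 \right)}} + \frac{C{\left(169 \right)}}{-23812} = \frac{23 + 87}{-16} + \frac{-178 + 2 \cdot 169^{2}}{-23812} = 110 \left(- \frac{1}{16}\right) + \left(-178 + 2 \cdot 28561\right) \left(- \frac{1}{23812}\right) = - \frac{55}{8} + \left(-178 + 57122\right) \left(- \frac{1}{23812}\right) = - \frac{55}{8} + 56944 \left(- \frac{1}{23812}\right) = - \frac{55}{8} - \frac{14236}{5953} = - \frac{441303}{47624}$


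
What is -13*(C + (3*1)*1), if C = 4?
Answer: -91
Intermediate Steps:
-13*(C + (3*1)*1) = -13*(4 + (3*1)*1) = -13*(4 + 3*1) = -13*(4 + 3) = -13*7 = -91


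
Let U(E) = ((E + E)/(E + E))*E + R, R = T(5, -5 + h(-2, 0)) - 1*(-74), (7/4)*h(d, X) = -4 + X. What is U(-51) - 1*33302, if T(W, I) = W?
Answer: -33274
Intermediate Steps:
h(d, X) = -16/7 + 4*X/7 (h(d, X) = 4*(-4 + X)/7 = -16/7 + 4*X/7)
R = 79 (R = 5 - 1*(-74) = 5 + 74 = 79)
U(E) = 79 + E (U(E) = ((E + E)/(E + E))*E + 79 = ((2*E)/((2*E)))*E + 79 = ((2*E)*(1/(2*E)))*E + 79 = 1*E + 79 = E + 79 = 79 + E)
U(-51) - 1*33302 = (79 - 51) - 1*33302 = 28 - 33302 = -33274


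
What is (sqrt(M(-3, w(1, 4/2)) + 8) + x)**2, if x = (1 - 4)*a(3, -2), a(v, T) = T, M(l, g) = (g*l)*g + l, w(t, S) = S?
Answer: (6 + I*sqrt(7))**2 ≈ 29.0 + 31.749*I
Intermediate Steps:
M(l, g) = l + l*g**2 (M(l, g) = l*g**2 + l = l + l*g**2)
x = 6 (x = (1 - 4)*(-2) = -3*(-2) = 6)
(sqrt(M(-3, w(1, 4/2)) + 8) + x)**2 = (sqrt(-3*(1 + (4/2)**2) + 8) + 6)**2 = (sqrt(-3*(1 + (4*(1/2))**2) + 8) + 6)**2 = (sqrt(-3*(1 + 2**2) + 8) + 6)**2 = (sqrt(-3*(1 + 4) + 8) + 6)**2 = (sqrt(-3*5 + 8) + 6)**2 = (sqrt(-15 + 8) + 6)**2 = (sqrt(-7) + 6)**2 = (I*sqrt(7) + 6)**2 = (6 + I*sqrt(7))**2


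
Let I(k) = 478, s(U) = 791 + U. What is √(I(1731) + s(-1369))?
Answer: 10*I ≈ 10.0*I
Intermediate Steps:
√(I(1731) + s(-1369)) = √(478 + (791 - 1369)) = √(478 - 578) = √(-100) = 10*I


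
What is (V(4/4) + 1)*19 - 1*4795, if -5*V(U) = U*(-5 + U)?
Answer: -23804/5 ≈ -4760.8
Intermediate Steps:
V(U) = -U*(-5 + U)/5
(V(4/4) + 1)*19 - 1*4795 = ((4/4)*(5 - 4/4)/5 + 1)*19 - 1*4795 = ((4*(¼))*(5 - 4/4)/5 + 1)*19 - 4795 = ((⅕)*1*(5 - 1*1) + 1)*19 - 4795 = ((⅕)*1*(5 - 1) + 1)*19 - 4795 = ((⅕)*1*4 + 1)*19 - 4795 = (⅘ + 1)*19 - 4795 = (9/5)*19 - 4795 = 171/5 - 4795 = -23804/5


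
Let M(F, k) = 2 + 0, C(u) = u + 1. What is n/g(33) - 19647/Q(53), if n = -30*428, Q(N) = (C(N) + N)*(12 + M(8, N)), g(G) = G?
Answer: -6627557/16478 ≈ -402.21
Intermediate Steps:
C(u) = 1 + u
M(F, k) = 2
Q(N) = 14 + 28*N (Q(N) = ((1 + N) + N)*(12 + 2) = (1 + 2*N)*14 = 14 + 28*N)
n = -12840
n/g(33) - 19647/Q(53) = -12840/33 - 19647/(14 + 28*53) = -12840*1/33 - 19647/(14 + 1484) = -4280/11 - 19647/1498 = -6627557/16478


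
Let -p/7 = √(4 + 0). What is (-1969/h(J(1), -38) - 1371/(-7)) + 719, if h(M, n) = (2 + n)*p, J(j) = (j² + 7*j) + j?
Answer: 459119/504 ≈ 910.95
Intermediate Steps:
J(j) = j² + 8*j
p = -14 (p = -7*√(4 + 0) = -7*√4 = -7*2 = -14)
h(M, n) = -28 - 14*n (h(M, n) = (2 + n)*(-14) = -28 - 14*n)
(-1969/h(J(1), -38) - 1371/(-7)) + 719 = (-1969/(-28 - 14*(-38)) - 1371/(-7)) + 719 = (-1969/(-28 + 532) - 1371*(-⅐)) + 719 = (-1969/504 + 1371/7) + 719 = 96743/504 + 719 = 459119/504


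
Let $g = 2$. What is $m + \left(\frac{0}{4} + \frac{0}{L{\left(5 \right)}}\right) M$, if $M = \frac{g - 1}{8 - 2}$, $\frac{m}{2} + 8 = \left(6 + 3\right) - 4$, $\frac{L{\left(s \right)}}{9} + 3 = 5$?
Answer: $-6$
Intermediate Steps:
$L{\left(s \right)} = 18$ ($L{\left(s \right)} = -27 + 9 \cdot 5 = -27 + 45 = 18$)
$m = -6$ ($m = -16 + 2 \left(\left(6 + 3\right) - 4\right) = -16 + 2 \left(9 - 4\right) = -16 + 2 \cdot 5 = -16 + 10 = -6$)
$M = \frac{1}{6}$ ($M = \frac{2 - 1}{8 - 2} = 1 \cdot \frac{1}{6} = \frac{1}{6} \approx 0.16667$)
$m + \left(\frac{0}{4} + \frac{0}{L{\left(5 \right)}}\right) M = -6 + \left(\frac{0}{4} + \frac{0}{18}\right) \frac{1}{6} = -6 + \left(0 \cdot \frac{1}{4} + 0 \cdot \frac{1}{18}\right) \frac{1}{6} = -6 + \left(0 + 0\right) \frac{1}{6} = -6 + 0 \cdot \frac{1}{6} = -6 + 0 = -6$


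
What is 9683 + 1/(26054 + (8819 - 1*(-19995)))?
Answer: 531286845/54868 ≈ 9683.0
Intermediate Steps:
9683 + 1/(26054 + (8819 - 1*(-19995))) = 9683 + 1/(26054 + (8819 + 19995)) = 9683 + 1/(26054 + 28814) = 9683 + 1/54868 = 531286845/54868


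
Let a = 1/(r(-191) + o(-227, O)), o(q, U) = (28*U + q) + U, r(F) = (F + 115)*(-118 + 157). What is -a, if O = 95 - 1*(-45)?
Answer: -1/869 ≈ -0.0011507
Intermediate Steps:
r(F) = 4485 + 39*F (r(F) = (115 + F)*39 = 4485 + 39*F)
O = 140 (O = 95 + 45 = 140)
o(q, U) = q + 29*U (o(q, U) = (q + 28*U) + U = q + 29*U)
a = 1/869 (a = 1/((4485 + 39*(-191)) + (-227 + 29*140)) = 1/((4485 - 7449) + (-227 + 4060)) = 1/(-2964 + 3833) = 1/869 ≈ 0.0011507)
-a = -1*1/869 = -1/869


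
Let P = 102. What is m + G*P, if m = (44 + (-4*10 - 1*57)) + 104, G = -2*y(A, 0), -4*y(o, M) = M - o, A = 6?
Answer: -255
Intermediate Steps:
y(o, M) = -M/4 + o/4 (y(o, M) = -(M - o)/4 = -M/4 + o/4)
G = -3 (G = -2*(-¼*0 + (¼)*6) = -2*(0 + 3/2) = -2*3/2 = -3)
m = 51 (m = (44 + (-40 - 57)) + 104 = (44 - 97) + 104 = -53 + 104 = 51)
m + G*P = 51 - 3*102 = 51 - 306 = -255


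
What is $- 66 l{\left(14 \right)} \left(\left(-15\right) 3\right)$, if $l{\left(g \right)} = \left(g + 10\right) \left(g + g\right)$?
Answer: $1995840$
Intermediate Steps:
$l{\left(g \right)} = 2 g \left(10 + g\right)$ ($l{\left(g \right)} = \left(10 + g\right) 2 g = 2 g \left(10 + g\right)$)
$- 66 l{\left(14 \right)} \left(\left(-15\right) 3\right) = - 66 \cdot 2 \cdot 14 \left(10 + 14\right) \left(\left(-15\right) 3\right) = - 66 \cdot 2 \cdot 14 \cdot 24 \left(-45\right) = \left(-66\right) 672 \left(-45\right) = \left(-44352\right) \left(-45\right) = 1995840$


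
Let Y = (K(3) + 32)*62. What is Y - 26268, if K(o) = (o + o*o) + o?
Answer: -23354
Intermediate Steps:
K(o) = o**2 + 2*o (K(o) = (o + o**2) + o = o**2 + 2*o)
Y = 2914 (Y = (3*(2 + 3) + 32)*62 = (3*5 + 32)*62 = (15 + 32)*62 = 47*62 = 2914)
Y - 26268 = 2914 - 26268 = -23354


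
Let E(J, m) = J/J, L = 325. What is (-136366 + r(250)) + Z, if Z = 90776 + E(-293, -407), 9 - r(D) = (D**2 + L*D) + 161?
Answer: -189491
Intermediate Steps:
E(J, m) = 1
r(D) = -152 - D**2 - 325*D (r(D) = 9 - ((D**2 + 325*D) + 161) = 9 - (161 + D**2 + 325*D) = 9 + (-161 - D**2 - 325*D) = -152 - D**2 - 325*D)
Z = 90777 (Z = 90776 + 1 = 90777)
(-136366 + r(250)) + Z = (-136366 + (-152 - 1*250**2 - 325*250)) + 90777 = (-136366 + (-152 - 1*62500 - 81250)) + 90777 = (-136366 + (-152 - 62500 - 81250)) + 90777 = (-136366 - 143902) + 90777 = -280268 + 90777 = -189491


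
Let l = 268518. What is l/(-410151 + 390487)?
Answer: -134259/9832 ≈ -13.655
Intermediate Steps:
l/(-410151 + 390487) = 268518/(-410151 + 390487) = 268518/(-19664) = 268518*(-1/19664) = -134259/9832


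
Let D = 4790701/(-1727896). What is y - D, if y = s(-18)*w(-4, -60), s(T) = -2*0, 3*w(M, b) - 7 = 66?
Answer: 4790701/1727896 ≈ 2.7726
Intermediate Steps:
w(M, b) = 73/3 (w(M, b) = 7/3 + (1/3)*66 = 7/3 + 22 = 73/3)
s(T) = 0
D = -4790701/1727896 (D = 4790701*(-1/1727896) = -4790701/1727896 ≈ -2.7726)
y = 0 (y = 0*(73/3) = 0)
y - D = 0 - 1*(-4790701/1727896) = 0 + 4790701/1727896 = 4790701/1727896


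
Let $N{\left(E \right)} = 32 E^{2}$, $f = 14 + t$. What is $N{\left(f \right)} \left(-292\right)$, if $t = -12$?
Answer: $-37376$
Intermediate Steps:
$f = 2$ ($f = 14 - 12 = 2$)
$N{\left(f \right)} \left(-292\right) = 32 \cdot 2^{2} \left(-292\right) = 32 \cdot 4 \left(-292\right) = 128 \left(-292\right) = -37376$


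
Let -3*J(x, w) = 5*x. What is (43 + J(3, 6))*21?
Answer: 798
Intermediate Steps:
J(x, w) = -5*x/3
(43 + J(3, 6))*21 = (43 - 5/3*3)*21 = (43 - 5)*21 = 38*21 = 798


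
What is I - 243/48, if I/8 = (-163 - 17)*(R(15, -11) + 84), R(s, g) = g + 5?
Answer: -1797201/16 ≈ -1.1233e+5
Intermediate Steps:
R(s, g) = 5 + g
I = -112320 (I = 8*((-163 - 17)*((5 - 11) + 84)) = 8*(-180*(-6 + 84)) = 8*(-180*78) = 8*(-14040) = -112320)
I - 243/48 = -112320 - 243/48 = -112320 - 1*81/16 = -112320 - 81/16 = -1797201/16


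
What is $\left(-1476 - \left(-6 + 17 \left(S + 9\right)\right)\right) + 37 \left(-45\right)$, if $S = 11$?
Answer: $-3475$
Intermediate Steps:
$\left(-1476 - \left(-6 + 17 \left(S + 9\right)\right)\right) + 37 \left(-45\right) = \left(-1476 + \left(- 17 \left(11 + 9\right) + 6\right)\right) + 37 \left(-45\right) = \left(-1476 + \left(\left(-17\right) 20 + 6\right)\right) - 1665 = \left(-1476 + \left(-340 + 6\right)\right) - 1665 = \left(-1476 - 334\right) - 1665 = -1810 - 1665 = -3475$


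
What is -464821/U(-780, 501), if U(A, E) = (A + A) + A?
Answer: 464821/2340 ≈ 198.64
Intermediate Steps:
U(A, E) = 3*A (U(A, E) = 2*A + A = 3*A)
-464821/U(-780, 501) = -464821/(3*(-780)) = -464821/(-2340) = -464821*(-1/2340) = 464821/2340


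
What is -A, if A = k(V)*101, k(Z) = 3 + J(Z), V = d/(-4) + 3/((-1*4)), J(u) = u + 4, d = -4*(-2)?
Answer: -1717/4 ≈ -429.25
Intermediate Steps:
d = 8
J(u) = 4 + u
V = -11/4 (V = 8/(-4) + 3/((-1*4)) = 8*(-1/4) + 3/(-4) = -2 + 3*(-1/4) = -2 - 3/4 = -11/4 ≈ -2.7500)
k(Z) = 7 + Z (k(Z) = 3 + (4 + Z) = 7 + Z)
A = 1717/4 (A = (7 - 11/4)*101 = (17/4)*101 = 1717/4 ≈ 429.25)
-A = -1*1717/4 = -1717/4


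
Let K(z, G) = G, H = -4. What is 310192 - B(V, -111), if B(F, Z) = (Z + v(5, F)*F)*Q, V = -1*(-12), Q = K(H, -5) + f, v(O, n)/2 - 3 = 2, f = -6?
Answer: 310291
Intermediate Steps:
v(O, n) = 10 (v(O, n) = 6 + 2*2 = 6 + 4 = 10)
Q = -11 (Q = -5 - 6 = -11)
V = 12
B(F, Z) = -110*F - 11*Z (B(F, Z) = (Z + 10*F)*(-11) = -110*F - 11*Z)
310192 - B(V, -111) = 310192 - (-110*12 - 11*(-111)) = 310192 - (-1320 + 1221) = 310192 - 1*(-99) = 310192 + 99 = 310291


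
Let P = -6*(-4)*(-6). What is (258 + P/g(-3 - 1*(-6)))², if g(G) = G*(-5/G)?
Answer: 2056356/25 ≈ 82254.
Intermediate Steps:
P = -144 (P = 24*(-6) = -144)
g(G) = -5
(258 + P/g(-3 - 1*(-6)))² = (258 - 144/(-5))² = (258 - 144*(-⅕))² = (258 + 144/5)² = (1434/5)² = 2056356/25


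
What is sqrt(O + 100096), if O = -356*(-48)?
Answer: 8*sqrt(1831) ≈ 342.32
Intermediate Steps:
O = 17088
sqrt(O + 100096) = sqrt(17088 + 100096) = sqrt(117184) = 8*sqrt(1831)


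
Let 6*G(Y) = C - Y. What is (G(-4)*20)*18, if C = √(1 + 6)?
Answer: 240 + 60*√7 ≈ 398.75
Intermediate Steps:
C = √7 ≈ 2.6458
G(Y) = -Y/6 + √7/6 (G(Y) = (√7 - Y)/6 = -Y/6 + √7/6)
(G(-4)*20)*18 = ((-⅙*(-4) + √7/6)*20)*18 = ((⅔ + √7/6)*20)*18 = (40/3 + 10*√7/3)*18 = 240 + 60*√7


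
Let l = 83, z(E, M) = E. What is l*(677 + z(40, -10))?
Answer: 59511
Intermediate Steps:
l*(677 + z(40, -10)) = 83*(677 + 40) = 83*717 = 59511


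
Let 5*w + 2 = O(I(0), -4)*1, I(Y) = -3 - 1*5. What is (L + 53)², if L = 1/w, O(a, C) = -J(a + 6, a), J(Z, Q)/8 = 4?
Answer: 3229209/1156 ≈ 2793.4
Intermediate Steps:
J(Z, Q) = 32 (J(Z, Q) = 8*4 = 32)
I(Y) = -8 (I(Y) = -3 - 5 = -8)
O(a, C) = -32 (O(a, C) = -1*32 = -32)
w = -34/5 (w = -⅖ + (-32*1)/5 = -⅖ + (⅕)*(-32) = -⅖ - 32/5 = -34/5 ≈ -6.8000)
L = -5/34 (L = 1/(-34/5) = -5/34 ≈ -0.14706)
(L + 53)² = (-5/34 + 53)² = (1797/34)² = 3229209/1156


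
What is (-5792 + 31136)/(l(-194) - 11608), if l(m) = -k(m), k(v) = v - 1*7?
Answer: -2304/1037 ≈ -2.2218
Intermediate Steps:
k(v) = -7 + v (k(v) = v - 7 = -7 + v)
l(m) = 7 - m (l(m) = -(-7 + m) = 7 - m)
(-5792 + 31136)/(l(-194) - 11608) = (-5792 + 31136)/((7 - 1*(-194)) - 11608) = 25344/((7 + 194) - 11608) = 25344/(201 - 11608) = 25344/(-11407) = 25344*(-1/11407) = -2304/1037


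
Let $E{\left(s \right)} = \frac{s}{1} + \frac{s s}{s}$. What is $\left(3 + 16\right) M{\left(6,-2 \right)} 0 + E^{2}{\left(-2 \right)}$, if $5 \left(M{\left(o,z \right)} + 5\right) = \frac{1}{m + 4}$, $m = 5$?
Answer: $16$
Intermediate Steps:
$M{\left(o,z \right)} = - \frac{224}{45}$ ($M{\left(o,z \right)} = -5 + \frac{1}{5 \left(5 + 4\right)} = -5 + \frac{1}{5 \cdot 9} = -5 + \frac{1}{5} \cdot \frac{1}{9} = -5 + \frac{1}{45} = - \frac{224}{45}$)
$E{\left(s \right)} = 2 s$ ($E{\left(s \right)} = s 1 + \frac{s^{2}}{s} = s + s = 2 s$)
$\left(3 + 16\right) M{\left(6,-2 \right)} 0 + E^{2}{\left(-2 \right)} = \left(3 + 16\right) \left(\left(- \frac{224}{45}\right) 0\right) + \left(2 \left(-2\right)\right)^{2} = 19 \cdot 0 + \left(-4\right)^{2} = 0 + 16 = 16$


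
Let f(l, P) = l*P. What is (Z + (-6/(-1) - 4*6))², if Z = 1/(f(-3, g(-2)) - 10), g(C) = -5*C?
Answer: 519841/1600 ≈ 324.90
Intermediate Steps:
f(l, P) = P*l
Z = -1/40 (Z = 1/(-5*(-2)*(-3) - 10) = 1/(10*(-3) - 10) = 1/(-30 - 10) = 1/(-40) = -1/40 ≈ -0.025000)
(Z + (-6/(-1) - 4*6))² = (-1/40 + (-6/(-1) - 4*6))² = (-1/40 + (-1*(-6) - 24))² = (-1/40 + (6 - 24))² = (-1/40 - 18)² = (-721/40)² = 519841/1600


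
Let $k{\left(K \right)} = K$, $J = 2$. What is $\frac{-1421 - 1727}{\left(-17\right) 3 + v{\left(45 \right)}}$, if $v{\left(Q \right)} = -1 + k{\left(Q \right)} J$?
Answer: $- \frac{1574}{19} \approx -82.842$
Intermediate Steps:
$v{\left(Q \right)} = -1 + 2 Q$ ($v{\left(Q \right)} = -1 + Q 2 = -1 + 2 Q$)
$\frac{-1421 - 1727}{\left(-17\right) 3 + v{\left(45 \right)}} = \frac{-1421 - 1727}{\left(-17\right) 3 + \left(-1 + 2 \cdot 45\right)} = - \frac{3148}{-51 + \left(-1 + 90\right)} = - \frac{3148}{-51 + 89} = - \frac{3148}{38} = \left(-3148\right) \frac{1}{38} = - \frac{1574}{19}$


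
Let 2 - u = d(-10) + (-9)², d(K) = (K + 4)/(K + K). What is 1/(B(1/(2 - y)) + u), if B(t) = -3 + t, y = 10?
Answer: -40/3297 ≈ -0.012132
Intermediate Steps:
d(K) = (4 + K)/(2*K) (d(K) = (4 + K)/((2*K)) = (4 + K)*(1/(2*K)) = (4 + K)/(2*K))
u = -793/10 (u = 2 - ((½)*(4 - 10)/(-10) + (-9)²) = 2 - ((½)*(-⅒)*(-6) + 81) = 2 - (3/10 + 81) = 2 - 1*813/10 = 2 - 813/10 = -793/10 ≈ -79.300)
1/(B(1/(2 - y)) + u) = 1/((-3 + 1/(2 - 1*10)) - 793/10) = 1/((-3 + 1/(2 - 10)) - 793/10) = 1/((-3 + 1/(-8)) - 793/10) = 1/((-3 - ⅛) - 793/10) = 1/(-25/8 - 793/10) = 1/(-3297/40) = -40/3297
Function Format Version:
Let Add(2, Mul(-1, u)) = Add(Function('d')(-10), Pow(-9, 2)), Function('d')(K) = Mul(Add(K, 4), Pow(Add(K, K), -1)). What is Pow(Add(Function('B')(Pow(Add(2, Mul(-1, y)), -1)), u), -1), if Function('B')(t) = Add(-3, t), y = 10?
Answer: Rational(-40, 3297) ≈ -0.012132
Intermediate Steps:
Function('d')(K) = Mul(Rational(1, 2), Pow(K, -1), Add(4, K)) (Function('d')(K) = Mul(Add(4, K), Pow(Mul(2, K), -1)) = Mul(Add(4, K), Mul(Rational(1, 2), Pow(K, -1))) = Mul(Rational(1, 2), Pow(K, -1), Add(4, K)))
u = Rational(-793, 10) (u = Add(2, Mul(-1, Add(Mul(Rational(1, 2), Pow(-10, -1), Add(4, -10)), Pow(-9, 2)))) = Add(2, Mul(-1, Add(Mul(Rational(1, 2), Rational(-1, 10), -6), 81))) = Add(2, Mul(-1, Add(Rational(3, 10), 81))) = Add(2, Mul(-1, Rational(813, 10))) = Add(2, Rational(-813, 10)) = Rational(-793, 10) ≈ -79.300)
Pow(Add(Function('B')(Pow(Add(2, Mul(-1, y)), -1)), u), -1) = Pow(Add(Add(-3, Pow(Add(2, Mul(-1, 10)), -1)), Rational(-793, 10)), -1) = Pow(Add(Add(-3, Pow(Add(2, -10), -1)), Rational(-793, 10)), -1) = Pow(Add(Add(-3, Pow(-8, -1)), Rational(-793, 10)), -1) = Pow(Add(Add(-3, Rational(-1, 8)), Rational(-793, 10)), -1) = Pow(Add(Rational(-25, 8), Rational(-793, 10)), -1) = Pow(Rational(-3297, 40), -1) = Rational(-40, 3297)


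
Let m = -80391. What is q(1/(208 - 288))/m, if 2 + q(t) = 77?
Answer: -25/26797 ≈ -0.00093294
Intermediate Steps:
q(t) = 75 (q(t) = -2 + 77 = 75)
q(1/(208 - 288))/m = 75/(-80391) = 75*(-1/80391) = -25/26797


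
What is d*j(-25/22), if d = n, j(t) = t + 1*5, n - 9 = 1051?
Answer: 45050/11 ≈ 4095.5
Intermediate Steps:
n = 1060 (n = 9 + 1051 = 1060)
j(t) = 5 + t (j(t) = t + 5 = 5 + t)
d = 1060
d*j(-25/22) = 1060*(5 - 25/22) = 1060*(85/22) = 45050/11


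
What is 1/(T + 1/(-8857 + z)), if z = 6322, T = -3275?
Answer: -2535/8302126 ≈ -0.00030534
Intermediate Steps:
1/(T + 1/(-8857 + z)) = 1/(-3275 + 1/(-8857 + 6322)) = 1/(-3275 + 1/(-2535)) = 1/(-3275 - 1/2535) = 1/(-8302126/2535) = -2535/8302126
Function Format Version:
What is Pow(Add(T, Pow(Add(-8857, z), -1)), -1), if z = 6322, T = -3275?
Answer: Rational(-2535, 8302126) ≈ -0.00030534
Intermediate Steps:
Pow(Add(T, Pow(Add(-8857, z), -1)), -1) = Pow(Add(-3275, Pow(Add(-8857, 6322), -1)), -1) = Pow(Add(-3275, Pow(-2535, -1)), -1) = Pow(Add(-3275, Rational(-1, 2535)), -1) = Pow(Rational(-8302126, 2535), -1) = Rational(-2535, 8302126)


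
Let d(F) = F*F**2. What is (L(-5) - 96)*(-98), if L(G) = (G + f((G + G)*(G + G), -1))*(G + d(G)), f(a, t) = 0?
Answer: -54292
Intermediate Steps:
d(F) = F**3
L(G) = G*(G + G**3) (L(G) = (G + 0)*(G + G**3) = G*(G + G**3))
(L(-5) - 96)*(-98) = (((-5)**2 + (-5)**4) - 96)*(-98) = ((25 + 625) - 96)*(-98) = (650 - 96)*(-98) = 554*(-98) = -54292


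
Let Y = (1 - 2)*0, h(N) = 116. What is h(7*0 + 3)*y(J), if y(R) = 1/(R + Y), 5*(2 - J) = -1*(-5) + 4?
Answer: 580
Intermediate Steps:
J = 1/5 (J = 2 - (-1*(-5) + 4)/5 = 2 - (5 + 4)/5 = 2 - 1/5*9 = 2 - 9/5 = 1/5 ≈ 0.20000)
Y = 0 (Y = -1*0 = 0)
y(R) = 1/R (y(R) = 1/(R + 0) = 1/R)
h(7*0 + 3)*y(J) = 116/(1/5) = 116*5 = 580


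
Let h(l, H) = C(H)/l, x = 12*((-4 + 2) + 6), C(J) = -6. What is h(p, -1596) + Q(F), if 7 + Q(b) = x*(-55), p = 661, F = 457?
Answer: -1749673/661 ≈ -2647.0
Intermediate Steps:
x = 48 (x = 12*(-2 + 6) = 12*4 = 48)
h(l, H) = -6/l
Q(b) = -2647 (Q(b) = -7 + 48*(-55) = -7 - 2640 = -2647)
h(p, -1596) + Q(F) = -6/661 - 2647 = -1749673/661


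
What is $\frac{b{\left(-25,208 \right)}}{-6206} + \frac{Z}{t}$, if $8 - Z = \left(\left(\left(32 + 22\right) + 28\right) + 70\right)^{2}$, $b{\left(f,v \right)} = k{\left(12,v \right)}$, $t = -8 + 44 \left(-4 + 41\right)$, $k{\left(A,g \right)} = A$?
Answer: $- \frac{17919152}{1256715} \approx -14.259$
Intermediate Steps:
$t = 1620$ ($t = -8 + 44 \cdot 37 = -8 + 1628 = 1620$)
$b{\left(f,v \right)} = 12$
$Z = -23096$ ($Z = 8 - \left(\left(\left(32 + 22\right) + 28\right) + 70\right)^{2} = 8 - \left(\left(54 + 28\right) + 70\right)^{2} = 8 - \left(82 + 70\right)^{2} = 8 - 152^{2} = 8 - 23104 = -23096$)
$\frac{b{\left(-25,208 \right)}}{-6206} + \frac{Z}{t} = \frac{12}{-6206} - \frac{23096}{1620} = 12 \left(- \frac{1}{6206}\right) - \frac{5774}{405} = - \frac{6}{3103} - \frac{5774}{405} = - \frac{17919152}{1256715}$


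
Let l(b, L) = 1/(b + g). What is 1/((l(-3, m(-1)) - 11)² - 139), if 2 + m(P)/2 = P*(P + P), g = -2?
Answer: -25/339 ≈ -0.073746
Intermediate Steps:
m(P) = -4 + 4*P² (m(P) = -4 + 2*(P*(P + P)) = -4 + 2*(P*(2*P)) = -4 + 2*(2*P²) = -4 + 4*P²)
l(b, L) = 1/(-2 + b) (l(b, L) = 1/(b - 2) = 1/(-2 + b))
1/((l(-3, m(-1)) - 11)² - 139) = 1/((1/(-2 - 3) - 11)² - 139) = 1/((1/(-5) - 11)² - 139) = 1/((-⅕ - 11)² - 139) = 1/((-56/5)² - 139) = 1/(3136/25 - 139) = 1/(-339/25) = -25/339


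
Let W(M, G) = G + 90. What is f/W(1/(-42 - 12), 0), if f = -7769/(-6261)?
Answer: 7769/563490 ≈ 0.013787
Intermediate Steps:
W(M, G) = 90 + G
f = 7769/6261 (f = -7769*(-1/6261) = 7769/6261 ≈ 1.2409)
f/W(1/(-42 - 12), 0) = 7769/(6261*(90 + 0)) = (7769/6261)/90 = (7769/6261)*(1/90) = 7769/563490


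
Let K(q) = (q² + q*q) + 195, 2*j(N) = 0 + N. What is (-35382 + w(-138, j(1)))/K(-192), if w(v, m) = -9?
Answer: -11797/24641 ≈ -0.47875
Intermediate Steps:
j(N) = N/2 (j(N) = (0 + N)/2 = N/2)
K(q) = 195 + 2*q² (K(q) = (q² + q²) + 195 = 2*q² + 195 = 195 + 2*q²)
(-35382 + w(-138, j(1)))/K(-192) = (-35382 - 9)/(195 + 2*(-192)²) = -35391/(195 + 2*36864) = -35391/(195 + 73728) = -35391/73923 = -35391*1/73923 = -11797/24641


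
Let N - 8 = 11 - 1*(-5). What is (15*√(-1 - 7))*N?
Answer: 720*I*√2 ≈ 1018.2*I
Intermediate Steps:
N = 24 (N = 8 + (11 - 1*(-5)) = 8 + (11 + 5) = 8 + 16 = 24)
(15*√(-1 - 7))*N = (15*√(-1 - 7))*24 = (15*√(-8))*24 = (15*(2*I*√2))*24 = (30*I*√2)*24 = 720*I*√2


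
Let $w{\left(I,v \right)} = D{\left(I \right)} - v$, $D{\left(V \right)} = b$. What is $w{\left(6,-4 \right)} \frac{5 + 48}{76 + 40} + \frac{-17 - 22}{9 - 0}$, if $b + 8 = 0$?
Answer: $- \frac{536}{87} \approx -6.1609$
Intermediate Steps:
$b = -8$ ($b = -8 + 0 = -8$)
$D{\left(V \right)} = -8$
$w{\left(I,v \right)} = -8 - v$
$w{\left(6,-4 \right)} \frac{5 + 48}{76 + 40} + \frac{-17 - 22}{9 - 0} = \left(-8 - -4\right) \frac{5 + 48}{76 + 40} + \frac{-17 - 22}{9 - 0} = \left(-8 + 4\right) \frac{53}{116} - \frac{39}{9 + 0} = - 4 \cdot 53 \cdot \frac{1}{116} - \frac{39}{9} = \left(-4\right) \frac{53}{116} - \frac{13}{3} = - \frac{53}{29} - \frac{13}{3} = - \frac{536}{87}$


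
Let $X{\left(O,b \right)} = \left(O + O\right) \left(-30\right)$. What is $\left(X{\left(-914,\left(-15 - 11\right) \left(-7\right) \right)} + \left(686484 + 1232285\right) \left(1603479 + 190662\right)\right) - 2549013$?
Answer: $3442539638256$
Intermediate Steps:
$X{\left(O,b \right)} = - 60 O$ ($X{\left(O,b \right)} = 2 O \left(-30\right) = - 60 O$)
$\left(X{\left(-914,\left(-15 - 11\right) \left(-7\right) \right)} + \left(686484 + 1232285\right) \left(1603479 + 190662\right)\right) - 2549013 = \left(\left(-60\right) \left(-914\right) + \left(686484 + 1232285\right) \left(1603479 + 190662\right)\right) - 2549013 = \left(54840 + 1918769 \cdot 1794141\right) - 2549013 = \left(54840 + 3442542132429\right) - 2549013 = 3442542187269 - 2549013 = 3442539638256$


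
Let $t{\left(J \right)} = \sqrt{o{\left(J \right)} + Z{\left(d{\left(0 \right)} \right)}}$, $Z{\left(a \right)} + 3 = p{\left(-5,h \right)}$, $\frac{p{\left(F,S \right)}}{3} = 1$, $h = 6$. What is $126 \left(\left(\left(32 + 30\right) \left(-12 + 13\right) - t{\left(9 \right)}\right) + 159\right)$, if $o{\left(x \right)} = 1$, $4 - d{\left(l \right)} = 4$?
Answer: $27720$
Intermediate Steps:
$d{\left(l \right)} = 0$ ($d{\left(l \right)} = 4 - 4 = 0$)
$p{\left(F,S \right)} = 3$ ($p{\left(F,S \right)} = 3 \cdot 1 = 3$)
$Z{\left(a \right)} = 0$ ($Z{\left(a \right)} = -3 + 3 = 0$)
$t{\left(J \right)} = 1$ ($t{\left(J \right)} = \sqrt{1 + 0} = \sqrt{1} = 1$)
$126 \left(\left(\left(32 + 30\right) \left(-12 + 13\right) - t{\left(9 \right)}\right) + 159\right) = 126 \left(\left(\left(32 + 30\right) \left(-12 + 13\right) - 1\right) + 159\right) = 126 \left(\left(62 \cdot 1 - 1\right) + 159\right) = 126 \left(\left(62 - 1\right) + 159\right) = 126 \left(61 + 159\right) = 126 \cdot 220 = 27720$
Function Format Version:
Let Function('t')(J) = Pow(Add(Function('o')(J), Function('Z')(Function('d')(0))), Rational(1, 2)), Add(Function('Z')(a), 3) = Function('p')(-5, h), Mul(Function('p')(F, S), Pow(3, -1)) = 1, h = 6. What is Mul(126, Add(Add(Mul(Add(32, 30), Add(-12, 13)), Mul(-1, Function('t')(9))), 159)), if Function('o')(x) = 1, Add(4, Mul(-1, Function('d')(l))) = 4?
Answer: 27720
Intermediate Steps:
Function('d')(l) = 0 (Function('d')(l) = Add(4, Mul(-1, 4)) = Add(4, -4) = 0)
Function('p')(F, S) = 3 (Function('p')(F, S) = Mul(3, 1) = 3)
Function('Z')(a) = 0 (Function('Z')(a) = Add(-3, 3) = 0)
Function('t')(J) = 1 (Function('t')(J) = Pow(Add(1, 0), Rational(1, 2)) = Pow(1, Rational(1, 2)) = 1)
Mul(126, Add(Add(Mul(Add(32, 30), Add(-12, 13)), Mul(-1, Function('t')(9))), 159)) = Mul(126, Add(Add(Mul(Add(32, 30), Add(-12, 13)), Mul(-1, 1)), 159)) = Mul(126, Add(Add(Mul(62, 1), -1), 159)) = Mul(126, Add(Add(62, -1), 159)) = Mul(126, Add(61, 159)) = Mul(126, 220) = 27720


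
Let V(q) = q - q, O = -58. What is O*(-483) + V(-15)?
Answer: 28014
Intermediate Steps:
V(q) = 0
O*(-483) + V(-15) = -58*(-483) + 0 = 28014 + 0 = 28014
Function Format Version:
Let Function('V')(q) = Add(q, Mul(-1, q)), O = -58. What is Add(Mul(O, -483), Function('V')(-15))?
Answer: 28014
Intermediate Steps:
Function('V')(q) = 0
Add(Mul(O, -483), Function('V')(-15)) = Add(Mul(-58, -483), 0) = Add(28014, 0) = 28014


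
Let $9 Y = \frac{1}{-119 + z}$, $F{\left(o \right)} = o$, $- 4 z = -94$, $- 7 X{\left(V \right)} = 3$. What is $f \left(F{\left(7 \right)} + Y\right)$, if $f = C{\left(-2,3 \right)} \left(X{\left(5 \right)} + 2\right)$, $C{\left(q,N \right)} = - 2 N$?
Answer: $- \frac{264682}{4011} \approx -65.989$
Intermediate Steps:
$X{\left(V \right)} = - \frac{3}{7}$ ($X{\left(V \right)} = \left(- \frac{1}{7}\right) 3 = - \frac{3}{7}$)
$z = \frac{47}{2}$ ($z = \left(- \frac{1}{4}\right) \left(-94\right) = \frac{47}{2} \approx 23.5$)
$f = - \frac{66}{7}$ ($f = \left(-2\right) 3 \left(- \frac{3}{7} + 2\right) = \left(-6\right) \frac{11}{7} = - \frac{66}{7} \approx -9.4286$)
$Y = - \frac{2}{1719}$ ($Y = \frac{1}{9 \left(-119 + \frac{47}{2}\right)} = \frac{1}{9 \left(- \frac{191}{2}\right)} = \frac{1}{9} \left(- \frac{2}{191}\right) = - \frac{2}{1719} \approx -0.0011635$)
$f \left(F{\left(7 \right)} + Y\right) = - \frac{66 \left(7 - \frac{2}{1719}\right)}{7} = \left(- \frac{66}{7}\right) \frac{12031}{1719} = - \frac{264682}{4011}$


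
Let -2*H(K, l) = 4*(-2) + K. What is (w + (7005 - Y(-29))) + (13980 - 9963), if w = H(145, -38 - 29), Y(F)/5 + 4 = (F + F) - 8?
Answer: 22607/2 ≈ 11304.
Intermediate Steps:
Y(F) = -60 + 10*F (Y(F) = -20 + 5*((F + F) - 8) = -20 + 5*(2*F - 8) = -20 + 5*(-8 + 2*F) = -20 + (-40 + 10*F) = -60 + 10*F)
H(K, l) = 4 - K/2 (H(K, l) = -(4*(-2) + K)/2 = -(-8 + K)/2 = 4 - K/2)
w = -137/2 (w = 4 - ½*145 = 4 - 145/2 = -137/2 ≈ -68.500)
(w + (7005 - Y(-29))) + (13980 - 9963) = (-137/2 + (7005 - (-60 + 10*(-29)))) + (13980 - 9963) = (-137/2 + (7005 - (-60 - 290))) + 4017 = (-137/2 + (7005 - 1*(-350))) + 4017 = (-137/2 + (7005 + 350)) + 4017 = (-137/2 + 7355) + 4017 = 14573/2 + 4017 = 22607/2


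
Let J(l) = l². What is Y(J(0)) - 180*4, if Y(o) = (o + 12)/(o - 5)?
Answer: -3612/5 ≈ -722.40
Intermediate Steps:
Y(o) = (12 + o)/(-5 + o)
Y(J(0)) - 180*4 = (12 + 0²)/(-5 + 0²) - 180*4 = (12 + 0)/(-5 + 0) - 60*12 = 12/(-5) - 720 = -⅕*12 - 720 = -12/5 - 720 = -3612/5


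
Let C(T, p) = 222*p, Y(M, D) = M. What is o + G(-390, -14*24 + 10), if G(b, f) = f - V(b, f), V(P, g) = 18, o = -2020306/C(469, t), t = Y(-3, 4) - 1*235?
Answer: -8077639/26418 ≈ -305.76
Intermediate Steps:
t = -238 (t = -3 - 1*235 = -3 - 235 = -238)
o = 1010153/26418 (o = -2020306/(222*(-238)) = -2020306/(-52836) = -2020306*(-1/52836) = 1010153/26418 ≈ 38.237)
G(b, f) = -18 + f (G(b, f) = f - 1*18 = f - 18 = -18 + f)
o + G(-390, -14*24 + 10) = 1010153/26418 + (-18 + (-14*24 + 10)) = 1010153/26418 + (-18 + (-336 + 10)) = 1010153/26418 + (-18 - 326) = 1010153/26418 - 344 = -8077639/26418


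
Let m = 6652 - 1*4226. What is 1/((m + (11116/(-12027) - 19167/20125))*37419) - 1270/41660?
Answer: -929442229472945861/30488643529528153838 ≈ -0.030485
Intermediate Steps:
m = 2426 (m = 6652 - 4226 = 2426)
1/((m + (11116/(-12027) - 19167/20125))*37419) - 1270/41660 = 1/((2426 + (11116/(-12027) - 19167/20125))*37419) - 1270/41660 = (1/37419)/(2426 + (11116*(-1/12027) - 19167*1/20125)) - 1270*1/41660 = (1/37419)/(2426 + (-11116/12027 - 19167/20125)) - 127/4166 = (1/37419)/(2426 - 454231009/242043375) - 127/4166 = (1/37419)/(586742996741/242043375) - 127/4166 = (242043375/586742996741)*(1/37419) - 127/4166 = 80681125/7318445398350493 - 127/4166 = -929442229472945861/30488643529528153838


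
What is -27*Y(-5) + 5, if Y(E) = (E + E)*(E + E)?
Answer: -2695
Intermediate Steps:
Y(E) = 4*E**2 (Y(E) = (2*E)*(2*E) = 4*E**2)
-27*Y(-5) + 5 = -108*(-5)**2 + 5 = -108*25 + 5 = -27*100 + 5 = -2700 + 5 = -2695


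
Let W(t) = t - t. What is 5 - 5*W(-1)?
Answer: 5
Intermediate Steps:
W(t) = 0
5 - 5*W(-1) = 5 - 5*0 = 5 + 0 = 5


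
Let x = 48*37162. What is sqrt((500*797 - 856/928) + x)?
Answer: 3*sqrt(815685929)/58 ≈ 1477.3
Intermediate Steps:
x = 1783776
sqrt((500*797 - 856/928) + x) = sqrt((500*797 - 856/928) + 1783776) = sqrt((398500 - 856*1/928) + 1783776) = sqrt((398500 - 107/116) + 1783776) = sqrt(46225893/116 + 1783776) = sqrt(253143909/116) = 3*sqrt(815685929)/58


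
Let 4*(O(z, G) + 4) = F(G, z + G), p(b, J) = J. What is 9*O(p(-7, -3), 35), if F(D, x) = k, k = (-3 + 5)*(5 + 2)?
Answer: -9/2 ≈ -4.5000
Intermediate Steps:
k = 14 (k = 2*7 = 14)
F(D, x) = 14
O(z, G) = -½ (O(z, G) = -4 + (¼)*14 = -4 + 7/2 = -½)
9*O(p(-7, -3), 35) = 9*(-½) = -9/2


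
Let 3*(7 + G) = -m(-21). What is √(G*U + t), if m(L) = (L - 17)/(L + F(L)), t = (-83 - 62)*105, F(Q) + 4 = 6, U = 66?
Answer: I*√15731 ≈ 125.42*I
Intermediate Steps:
F(Q) = 2 (F(Q) = -4 + 6 = 2)
t = -15225 (t = -145*105 = -15225)
m(L) = (-17 + L)/(2 + L) (m(L) = (L - 17)/(L + 2) = (-17 + L)/(2 + L))
G = -23/3 (G = -7 + (-(-17 - 21)/(2 - 21))/3 = -7 + (-(-38)/(-19))/3 = -7 + (-(-1)*(-38)/19)/3 = -7 + (-1*2)/3 = -7 + (⅓)*(-2) = -7 - ⅔ = -23/3 ≈ -7.6667)
√(G*U + t) = √(-23/3*66 - 15225) = √(-506 - 15225) = √(-15731) = I*√15731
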